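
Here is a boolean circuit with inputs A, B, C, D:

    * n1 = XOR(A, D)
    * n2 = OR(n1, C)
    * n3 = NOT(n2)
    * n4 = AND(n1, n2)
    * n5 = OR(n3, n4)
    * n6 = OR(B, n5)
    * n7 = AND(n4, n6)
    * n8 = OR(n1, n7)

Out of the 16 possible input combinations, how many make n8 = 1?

8

n8 = OR(n1, n7) must be 1, so at least one of n1, n7 is 1.
Enumerating the 16 input combinations, 8 give n8 = 1 and 8 give n8 = 0.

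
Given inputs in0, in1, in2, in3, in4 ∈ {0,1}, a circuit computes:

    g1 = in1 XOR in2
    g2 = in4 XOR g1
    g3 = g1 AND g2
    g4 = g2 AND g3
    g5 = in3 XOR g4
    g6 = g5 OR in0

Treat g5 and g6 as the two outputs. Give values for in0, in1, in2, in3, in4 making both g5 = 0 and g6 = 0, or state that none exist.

Check with in0=0, in1=0, in2=1, in3=1, in4=0:
g1 = in1 XOR in2 = 0 XOR 1 = 1
g2 = in4 XOR g1 = 0 XOR 1 = 1
g3 = g1 AND g2 = 1 AND 1 = 1
g4 = g2 AND g3 = 1 AND 1 = 1
g5 = in3 XOR g4 = 1 XOR 1 = 0
g6 = g5 OR in0 = 0 OR 0 = 0
So g5 = 0 and g6 = 0.

in0=0, in1=0, in2=1, in3=1, in4=0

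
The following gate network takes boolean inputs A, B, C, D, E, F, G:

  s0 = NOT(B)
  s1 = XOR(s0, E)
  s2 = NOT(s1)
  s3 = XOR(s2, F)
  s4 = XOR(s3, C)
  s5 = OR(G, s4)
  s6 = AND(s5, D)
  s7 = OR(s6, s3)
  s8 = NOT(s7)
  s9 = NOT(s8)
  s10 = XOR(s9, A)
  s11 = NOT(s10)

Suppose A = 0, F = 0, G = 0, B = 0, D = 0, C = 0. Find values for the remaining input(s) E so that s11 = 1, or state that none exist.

s11 = NOT(s10) must be 1, so s10 = 0.
Check with A = 0, F = 0, G = 0, B = 0, D = 0, C = 0 and E=0:
s0 = NOT(B) = NOT 0 = 1
s1 = XOR(s0, E) = XOR(1, 0) = 1
s2 = NOT(s1) = NOT 1 = 0
s3 = XOR(s2, F) = XOR(0, 0) = 0
s4 = XOR(s3, C) = XOR(0, 0) = 0
s5 = OR(G, s4) = OR(0, 0) = 0
s6 = AND(s5, D) = AND(0, 0) = 0
s7 = OR(s6, s3) = OR(0, 0) = 0
s8 = NOT(s7) = NOT 0 = 1
s9 = NOT(s8) = NOT 1 = 0
s10 = XOR(s9, A) = XOR(0, 0) = 0
s11 = NOT(s10) = NOT 0 = 1
So s11 = 1.

E=0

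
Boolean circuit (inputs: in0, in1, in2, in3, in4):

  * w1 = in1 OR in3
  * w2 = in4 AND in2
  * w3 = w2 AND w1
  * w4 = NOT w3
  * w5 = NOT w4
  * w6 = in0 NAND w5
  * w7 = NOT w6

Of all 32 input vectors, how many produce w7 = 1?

w7 = NOT w6 must be 1, so w6 = 0.
Satisfying assignments:
  in0=1, in1=0, in2=1, in3=1, in4=1
  in0=1, in1=1, in2=1, in3=0, in4=1
  in0=1, in1=1, in2=1, in3=1, in4=1

3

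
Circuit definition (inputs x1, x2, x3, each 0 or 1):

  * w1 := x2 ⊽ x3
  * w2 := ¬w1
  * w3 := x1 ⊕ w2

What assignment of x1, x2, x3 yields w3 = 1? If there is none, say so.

w3 = x1 ⊕ w2 must be 1, so x1 and w2 differ.
Check with x1=0, x2=1, x3=0:
w1 = x2 ⊽ x3 = 1 ⊽ 0 = 0
w2 = ¬w1 = ¬0 = 1
w3 = x1 ⊕ w2 = 0 ⊕ 1 = 1
So w3 = 1 as required.

x1=0, x2=1, x3=0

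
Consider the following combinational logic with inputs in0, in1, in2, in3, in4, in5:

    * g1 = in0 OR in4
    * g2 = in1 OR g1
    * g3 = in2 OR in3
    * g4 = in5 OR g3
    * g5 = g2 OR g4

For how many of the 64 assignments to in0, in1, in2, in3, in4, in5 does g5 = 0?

g5 = g2 OR g4 must be 0, so both g2 = 0 and g4 = 0.
g2 = in1 OR g1 must be 0, so both in1 = 0 and g1 = 0.
Satisfying assignments:
  in0=0, in1=0, in2=0, in3=0, in4=0, in5=0

1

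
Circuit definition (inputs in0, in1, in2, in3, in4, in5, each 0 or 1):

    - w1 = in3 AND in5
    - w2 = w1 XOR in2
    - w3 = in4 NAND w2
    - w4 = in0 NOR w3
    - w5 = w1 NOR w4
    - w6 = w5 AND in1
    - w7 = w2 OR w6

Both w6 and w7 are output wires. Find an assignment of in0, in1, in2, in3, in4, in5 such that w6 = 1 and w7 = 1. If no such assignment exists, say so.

in0=1, in1=1, in2=0, in3=1, in4=0, in5=0

Check with in0=1, in1=1, in2=0, in3=1, in4=0, in5=0:
w1 = in3 AND in5 = 1 AND 0 = 0
w2 = w1 XOR in2 = 0 XOR 0 = 0
w3 = in4 NAND w2 = 0 NAND 0 = 1
w4 = in0 NOR w3 = 1 NOR 1 = 0
w5 = w1 NOR w4 = 0 NOR 0 = 1
w6 = w5 AND in1 = 1 AND 1 = 1
w7 = w2 OR w6 = 0 OR 1 = 1
So w6 = 1 and w7 = 1.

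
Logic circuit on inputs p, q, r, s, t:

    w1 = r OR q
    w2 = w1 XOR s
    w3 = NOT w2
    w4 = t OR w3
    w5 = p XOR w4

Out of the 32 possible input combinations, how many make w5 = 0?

w5 = p XOR w4 must be 0, so p and w4 are equal.
Enumerating the 32 input combinations, 16 give w5 = 0 and 16 give w5 = 1.

16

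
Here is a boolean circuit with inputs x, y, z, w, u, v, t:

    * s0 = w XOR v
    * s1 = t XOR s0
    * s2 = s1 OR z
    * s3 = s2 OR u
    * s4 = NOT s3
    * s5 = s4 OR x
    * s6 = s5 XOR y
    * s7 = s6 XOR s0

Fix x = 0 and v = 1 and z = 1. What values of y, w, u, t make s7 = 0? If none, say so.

Check with x = 0 and v = 1 and z = 1 and y=0, w=1, u=1, t=1:
s0 = w XOR v = 1 XOR 1 = 0
s1 = t XOR s0 = 1 XOR 0 = 1
s2 = s1 OR z = 1 OR 1 = 1
s3 = s2 OR u = 1 OR 1 = 1
s4 = NOT s3 = NOT 1 = 0
s5 = s4 OR x = 0 OR 0 = 0
s6 = s5 XOR y = 0 XOR 0 = 0
s7 = s6 XOR s0 = 0 XOR 0 = 0
So s7 = 0.

y=0, w=1, u=1, t=1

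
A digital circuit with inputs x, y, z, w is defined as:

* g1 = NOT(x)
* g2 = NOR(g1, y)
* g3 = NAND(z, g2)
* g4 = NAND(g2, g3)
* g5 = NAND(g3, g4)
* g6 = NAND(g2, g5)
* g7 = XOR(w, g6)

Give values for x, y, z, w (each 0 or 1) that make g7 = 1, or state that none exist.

g7 = XOR(w, g6) must be 1, so w and g6 differ.
Check with x=0 y=1 z=1 w=0:
g1 = NOT(x) = NOT 0 = 1
g2 = NOR(g1, y) = NOR(1, 1) = 0
g3 = NAND(z, g2) = NAND(1, 0) = 1
g4 = NAND(g2, g3) = NAND(0, 1) = 1
g5 = NAND(g3, g4) = NAND(1, 1) = 0
g6 = NAND(g2, g5) = NAND(0, 0) = 1
g7 = XOR(w, g6) = XOR(0, 1) = 1
So g7 = 1 as required.

x=0 y=1 z=1 w=0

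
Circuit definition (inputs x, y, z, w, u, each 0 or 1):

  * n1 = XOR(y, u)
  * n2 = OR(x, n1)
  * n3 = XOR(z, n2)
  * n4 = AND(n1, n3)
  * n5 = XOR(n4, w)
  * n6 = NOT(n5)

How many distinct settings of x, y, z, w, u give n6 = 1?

n6 = NOT(n5) must be 1, so n5 = 0.
Enumerating the 32 input combinations, 16 give n6 = 1 and 16 give n6 = 0.

16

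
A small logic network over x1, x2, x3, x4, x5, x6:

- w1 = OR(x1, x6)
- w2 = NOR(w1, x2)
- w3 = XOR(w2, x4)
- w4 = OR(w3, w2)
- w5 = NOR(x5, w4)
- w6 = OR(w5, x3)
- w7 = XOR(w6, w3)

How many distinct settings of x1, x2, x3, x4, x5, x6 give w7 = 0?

w7 = XOR(w6, w3) must be 0, so w6 and w3 are equal.
Enumerating the 64 input combinations, 25 give w7 = 0 and 39 give w7 = 1.

25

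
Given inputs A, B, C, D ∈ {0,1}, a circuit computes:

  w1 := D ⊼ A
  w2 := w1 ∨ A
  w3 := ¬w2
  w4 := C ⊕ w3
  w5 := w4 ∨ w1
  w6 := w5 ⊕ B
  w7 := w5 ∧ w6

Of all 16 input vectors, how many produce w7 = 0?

9

w7 = w5 ∧ w6 must be 0, so at least one of w5, w6 is 0.
Enumerating the 16 input combinations, 9 give w7 = 0 and 7 give w7 = 1.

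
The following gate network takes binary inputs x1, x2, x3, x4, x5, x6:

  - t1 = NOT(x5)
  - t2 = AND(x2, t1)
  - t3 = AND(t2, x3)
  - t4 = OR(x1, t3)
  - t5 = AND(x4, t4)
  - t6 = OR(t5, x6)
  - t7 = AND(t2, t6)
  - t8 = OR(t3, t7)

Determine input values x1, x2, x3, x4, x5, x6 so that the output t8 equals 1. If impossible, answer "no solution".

Check with x1=0 x2=1 x3=0 x4=1 x5=0 x6=1:
t1 = NOT(x5) = NOT 0 = 1
t2 = AND(x2, t1) = AND(1, 1) = 1
t3 = AND(t2, x3) = AND(1, 0) = 0
t4 = OR(x1, t3) = OR(0, 0) = 0
t5 = AND(x4, t4) = AND(1, 0) = 0
t6 = OR(t5, x6) = OR(0, 1) = 1
t7 = AND(t2, t6) = AND(1, 1) = 1
t8 = OR(t3, t7) = OR(0, 1) = 1
So t8 = 1 as required.

x1=0 x2=1 x3=0 x4=1 x5=0 x6=1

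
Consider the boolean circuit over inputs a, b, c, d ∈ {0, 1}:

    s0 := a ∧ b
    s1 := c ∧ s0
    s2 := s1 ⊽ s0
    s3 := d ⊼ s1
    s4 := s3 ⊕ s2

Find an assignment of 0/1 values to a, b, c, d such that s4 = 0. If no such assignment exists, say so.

Check with a=0, b=1, c=1, d=1:
s0 = a ∧ b = 0 ∧ 1 = 0
s1 = c ∧ s0 = 1 ∧ 0 = 0
s2 = s1 ⊽ s0 = 0 ⊽ 0 = 1
s3 = d ⊼ s1 = 1 ⊼ 0 = 1
s4 = s3 ⊕ s2 = 1 ⊕ 1 = 0
So s4 = 0 as required.

a=0, b=1, c=1, d=1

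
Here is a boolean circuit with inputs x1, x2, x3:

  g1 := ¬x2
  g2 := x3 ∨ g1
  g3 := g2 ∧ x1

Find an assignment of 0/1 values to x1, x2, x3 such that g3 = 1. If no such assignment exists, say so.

x1=1, x2=1, x3=1

g3 = g2 ∧ x1 must be 1, so both g2 = 1 and x1 = 1.
Check with x1=1, x2=1, x3=1:
g1 = ¬x2 = ¬1 = 0
g2 = x3 ∨ g1 = 1 ∨ 0 = 1
g3 = g2 ∧ x1 = 1 ∧ 1 = 1
So g3 = 1 as required.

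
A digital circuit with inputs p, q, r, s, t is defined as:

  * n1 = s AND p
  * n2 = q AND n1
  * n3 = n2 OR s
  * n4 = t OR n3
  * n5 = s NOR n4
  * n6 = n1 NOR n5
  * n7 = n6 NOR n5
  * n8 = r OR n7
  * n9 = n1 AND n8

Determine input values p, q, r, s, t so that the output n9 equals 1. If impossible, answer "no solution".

Check with p=1 q=0 r=1 s=1 t=1:
n1 = s AND p = 1 AND 1 = 1
n2 = q AND n1 = 0 AND 1 = 0
n3 = n2 OR s = 0 OR 1 = 1
n4 = t OR n3 = 1 OR 1 = 1
n5 = s NOR n4 = 1 NOR 1 = 0
n6 = n1 NOR n5 = 1 NOR 0 = 0
n7 = n6 NOR n5 = 0 NOR 0 = 1
n8 = r OR n7 = 1 OR 1 = 1
n9 = n1 AND n8 = 1 AND 1 = 1
So n9 = 1 as required.

p=1 q=0 r=1 s=1 t=1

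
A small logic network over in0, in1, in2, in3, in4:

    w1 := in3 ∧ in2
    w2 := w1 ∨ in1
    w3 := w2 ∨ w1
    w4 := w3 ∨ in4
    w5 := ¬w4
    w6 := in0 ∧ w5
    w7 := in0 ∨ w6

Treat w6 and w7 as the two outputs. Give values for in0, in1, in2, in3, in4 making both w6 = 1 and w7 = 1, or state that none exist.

Check with in0=1, in1=0, in2=0, in3=1, in4=0:
w1 = in3 ∧ in2 = 1 ∧ 0 = 0
w2 = w1 ∨ in1 = 0 ∨ 0 = 0
w3 = w2 ∨ w1 = 0 ∨ 0 = 0
w4 = w3 ∨ in4 = 0 ∨ 0 = 0
w5 = ¬w4 = ¬0 = 1
w6 = in0 ∧ w5 = 1 ∧ 1 = 1
w7 = in0 ∨ w6 = 1 ∨ 1 = 1
So w6 = 1 and w7 = 1.

in0=1, in1=0, in2=0, in3=1, in4=0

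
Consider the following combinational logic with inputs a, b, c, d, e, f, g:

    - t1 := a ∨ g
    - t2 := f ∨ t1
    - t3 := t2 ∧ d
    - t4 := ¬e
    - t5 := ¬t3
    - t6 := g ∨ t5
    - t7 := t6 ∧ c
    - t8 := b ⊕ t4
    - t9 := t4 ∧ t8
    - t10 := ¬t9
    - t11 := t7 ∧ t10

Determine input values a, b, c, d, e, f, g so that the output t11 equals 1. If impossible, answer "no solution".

t11 = t7 ∧ t10 must be 1, so both t7 = 1 and t10 = 1.
Check with a=1, b=1, c=1, d=0, e=0, f=0, g=1:
t1 = a ∨ g = 1 ∨ 1 = 1
t2 = f ∨ t1 = 0 ∨ 1 = 1
t3 = t2 ∧ d = 1 ∧ 0 = 0
t4 = ¬e = ¬0 = 1
t5 = ¬t3 = ¬0 = 1
t6 = g ∨ t5 = 1 ∨ 1 = 1
t7 = t6 ∧ c = 1 ∧ 1 = 1
t8 = b ⊕ t4 = 1 ⊕ 1 = 0
t9 = t4 ∧ t8 = 1 ∧ 0 = 0
t10 = ¬t9 = ¬0 = 1
t11 = t7 ∧ t10 = 1 ∧ 1 = 1
So t11 = 1 as required.

a=1, b=1, c=1, d=0, e=0, f=0, g=1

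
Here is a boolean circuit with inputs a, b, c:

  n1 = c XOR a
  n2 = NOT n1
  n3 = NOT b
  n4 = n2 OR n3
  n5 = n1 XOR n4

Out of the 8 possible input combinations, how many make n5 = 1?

n5 = n1 XOR n4 must be 1, so n1 and n4 differ.
Satisfying assignments:
  a=0, b=0, c=0
  a=0, b=1, c=0
  a=0, b=1, c=1
  a=1, b=0, c=1
  a=1, b=1, c=0
  a=1, b=1, c=1

6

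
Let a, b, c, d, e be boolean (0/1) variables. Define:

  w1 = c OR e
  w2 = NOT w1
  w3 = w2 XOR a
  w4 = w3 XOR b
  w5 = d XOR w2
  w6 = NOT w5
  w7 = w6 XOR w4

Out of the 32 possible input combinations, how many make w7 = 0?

16

w7 = w6 XOR w4 must be 0, so w6 and w4 are equal.
Enumerating the 32 input combinations, 16 give w7 = 0 and 16 give w7 = 1.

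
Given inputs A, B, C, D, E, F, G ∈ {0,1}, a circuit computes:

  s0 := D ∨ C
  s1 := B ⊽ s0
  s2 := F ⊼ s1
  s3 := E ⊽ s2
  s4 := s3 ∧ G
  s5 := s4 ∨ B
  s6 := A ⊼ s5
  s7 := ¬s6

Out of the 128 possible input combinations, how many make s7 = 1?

s7 = ¬s6 must be 1, so s6 = 0.
Enumerating the 128 input combinations, 33 give s7 = 1 and 95 give s7 = 0.

33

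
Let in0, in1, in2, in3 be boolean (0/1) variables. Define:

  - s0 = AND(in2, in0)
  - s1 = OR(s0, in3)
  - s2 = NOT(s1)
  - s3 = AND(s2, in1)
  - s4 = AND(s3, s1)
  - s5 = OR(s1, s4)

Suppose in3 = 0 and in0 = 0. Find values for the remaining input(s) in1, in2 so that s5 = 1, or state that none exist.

With in3 = 0 and in0 = 0 fixed, none of the 4 settings of in1, in2 give s5 = 1.
For example, with in1=1, in2=0:
s0 = AND(in2, in0) = AND(0, 0) = 0
s1 = OR(s0, in3) = OR(0, 0) = 0
s2 = NOT(s1) = NOT 0 = 1
s3 = AND(s2, in1) = AND(1, 1) = 1
s4 = AND(s3, s1) = AND(1, 0) = 0
s5 = OR(s1, s4) = OR(0, 0) = 0
giving s5 = 0 ≠ 1.

no solution exists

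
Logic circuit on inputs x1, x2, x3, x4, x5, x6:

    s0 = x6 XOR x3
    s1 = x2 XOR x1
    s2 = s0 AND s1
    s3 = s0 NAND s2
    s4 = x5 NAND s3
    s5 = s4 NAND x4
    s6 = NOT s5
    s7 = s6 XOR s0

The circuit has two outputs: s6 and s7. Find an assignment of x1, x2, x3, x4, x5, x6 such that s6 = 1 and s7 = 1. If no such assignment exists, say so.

Check with x1=1, x2=1, x3=0, x4=1, x5=0, x6=0:
s0 = x6 XOR x3 = 0 XOR 0 = 0
s1 = x2 XOR x1 = 1 XOR 1 = 0
s2 = s0 AND s1 = 0 AND 0 = 0
s3 = s0 NAND s2 = 0 NAND 0 = 1
s4 = x5 NAND s3 = 0 NAND 1 = 1
s5 = s4 NAND x4 = 1 NAND 1 = 0
s6 = NOT s5 = NOT 0 = 1
s7 = s6 XOR s0 = 1 XOR 0 = 1
So s6 = 1 and s7 = 1.

x1=1, x2=1, x3=0, x4=1, x5=0, x6=0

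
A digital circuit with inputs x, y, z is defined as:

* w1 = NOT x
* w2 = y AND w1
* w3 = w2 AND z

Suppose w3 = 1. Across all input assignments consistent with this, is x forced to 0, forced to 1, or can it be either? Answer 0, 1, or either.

0

w3 = w2 AND z must be 1, so both w2 = 1 and z = 1.
w2 = y AND w1 must be 1, so both y = 1 and w1 = 1.
w1 = NOT x must be 1, so x = 0.
Every assignment with w3 = 1 has x = 0; there are 1 such assignment(s).
  x=0, y=1, z=1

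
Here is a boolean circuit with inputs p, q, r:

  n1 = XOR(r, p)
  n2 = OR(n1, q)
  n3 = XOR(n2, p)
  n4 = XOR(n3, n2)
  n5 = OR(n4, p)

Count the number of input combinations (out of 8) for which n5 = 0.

4

n5 = OR(n4, p) must be 0, so both n4 = 0 and p = 0.
n4 = XOR(n3, n2) must be 0, so n3 and n2 are equal.
Satisfying assignments:
  p=0, q=0, r=0
  p=0, q=0, r=1
  p=0, q=1, r=0
  p=0, q=1, r=1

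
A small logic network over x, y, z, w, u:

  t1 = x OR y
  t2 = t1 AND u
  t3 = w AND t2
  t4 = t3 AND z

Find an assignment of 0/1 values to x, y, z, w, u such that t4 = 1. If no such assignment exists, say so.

t4 = t3 AND z must be 1, so both t3 = 1 and z = 1.
t3 = w AND t2 must be 1, so both w = 1 and t2 = 1.
Check with x=1 y=0 z=1 w=1 u=1:
t1 = x OR y = 1 OR 0 = 1
t2 = t1 AND u = 1 AND 1 = 1
t3 = w AND t2 = 1 AND 1 = 1
t4 = t3 AND z = 1 AND 1 = 1
So t4 = 1 as required.

x=1 y=0 z=1 w=1 u=1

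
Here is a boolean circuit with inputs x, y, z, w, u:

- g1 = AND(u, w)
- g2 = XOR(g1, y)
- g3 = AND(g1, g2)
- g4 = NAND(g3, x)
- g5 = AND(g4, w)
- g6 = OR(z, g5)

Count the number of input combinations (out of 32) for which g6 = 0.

g6 = OR(z, g5) must be 0, so both z = 0 and g5 = 0.
Enumerating the 32 input combinations, 9 give g6 = 0 and 23 give g6 = 1.

9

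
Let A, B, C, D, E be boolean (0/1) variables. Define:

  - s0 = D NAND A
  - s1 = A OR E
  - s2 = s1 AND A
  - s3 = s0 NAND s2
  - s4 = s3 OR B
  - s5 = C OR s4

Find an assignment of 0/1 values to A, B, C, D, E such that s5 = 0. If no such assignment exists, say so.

Check with A=1 B=0 C=0 D=0 E=0:
s0 = D NAND A = 0 NAND 1 = 1
s1 = A OR E = 1 OR 0 = 1
s2 = s1 AND A = 1 AND 1 = 1
s3 = s0 NAND s2 = 1 NAND 1 = 0
s4 = s3 OR B = 0 OR 0 = 0
s5 = C OR s4 = 0 OR 0 = 0
So s5 = 0 as required.

A=1 B=0 C=0 D=0 E=0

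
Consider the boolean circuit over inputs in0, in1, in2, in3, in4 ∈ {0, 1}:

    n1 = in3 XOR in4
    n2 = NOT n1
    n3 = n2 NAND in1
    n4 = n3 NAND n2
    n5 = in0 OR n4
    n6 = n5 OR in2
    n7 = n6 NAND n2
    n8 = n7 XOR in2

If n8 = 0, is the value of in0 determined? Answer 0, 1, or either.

either

Both values of in0 occur among assignments with n8 = 0:
  in0=0: in0=0, in1=0, in2=1, in3=0, in4=1
  in0=1: in0=1, in1=0, in2=0, in3=0, in4=0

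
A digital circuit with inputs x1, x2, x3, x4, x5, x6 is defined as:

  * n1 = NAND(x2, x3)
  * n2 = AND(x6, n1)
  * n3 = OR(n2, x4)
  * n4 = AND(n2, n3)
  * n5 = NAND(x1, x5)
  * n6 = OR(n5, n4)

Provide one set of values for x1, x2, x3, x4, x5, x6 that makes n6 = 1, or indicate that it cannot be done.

x1=0, x2=1, x3=1, x4=1, x5=0, x6=0

n6 = OR(n5, n4) must be 1, so at least one of n5, n4 is 1.
Check with x1=0, x2=1, x3=1, x4=1, x5=0, x6=0:
n1 = NAND(x2, x3) = NAND(1, 1) = 0
n2 = AND(x6, n1) = AND(0, 0) = 0
n3 = OR(n2, x4) = OR(0, 1) = 1
n4 = AND(n2, n3) = AND(0, 1) = 0
n5 = NAND(x1, x5) = NAND(0, 0) = 1
n6 = OR(n5, n4) = OR(1, 0) = 1
So n6 = 1 as required.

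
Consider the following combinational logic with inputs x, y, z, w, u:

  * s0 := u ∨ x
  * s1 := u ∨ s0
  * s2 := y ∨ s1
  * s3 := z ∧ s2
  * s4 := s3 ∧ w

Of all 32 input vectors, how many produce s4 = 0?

s4 = s3 ∧ w must be 0, so at least one of s3, w is 0.
Enumerating the 32 input combinations, 25 give s4 = 0 and 7 give s4 = 1.

25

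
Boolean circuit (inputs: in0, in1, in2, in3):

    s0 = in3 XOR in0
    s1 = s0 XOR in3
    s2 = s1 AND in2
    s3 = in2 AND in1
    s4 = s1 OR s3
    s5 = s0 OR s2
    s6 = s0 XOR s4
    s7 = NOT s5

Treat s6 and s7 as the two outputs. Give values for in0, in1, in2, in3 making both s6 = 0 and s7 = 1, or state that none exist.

Check with in0=0 in1=0 in2=1 in3=0:
s0 = in3 XOR in0 = 0 XOR 0 = 0
s1 = s0 XOR in3 = 0 XOR 0 = 0
s2 = s1 AND in2 = 0 AND 1 = 0
s3 = in2 AND in1 = 1 AND 0 = 0
s4 = s1 OR s3 = 0 OR 0 = 0
s5 = s0 OR s2 = 0 OR 0 = 0
s6 = s0 XOR s4 = 0 XOR 0 = 0
s7 = NOT s5 = NOT 0 = 1
So s6 = 0 and s7 = 1.

in0=0 in1=0 in2=1 in3=0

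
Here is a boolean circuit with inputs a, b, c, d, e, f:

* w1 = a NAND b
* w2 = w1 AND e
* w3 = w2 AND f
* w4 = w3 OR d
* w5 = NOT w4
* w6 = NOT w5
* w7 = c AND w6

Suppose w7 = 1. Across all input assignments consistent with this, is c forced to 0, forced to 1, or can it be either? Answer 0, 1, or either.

w7 = c AND w6 must be 1, so both c = 1 and w6 = 1.
Every assignment with w7 = 1 has c = 1; there are 19 such assignment(s).

1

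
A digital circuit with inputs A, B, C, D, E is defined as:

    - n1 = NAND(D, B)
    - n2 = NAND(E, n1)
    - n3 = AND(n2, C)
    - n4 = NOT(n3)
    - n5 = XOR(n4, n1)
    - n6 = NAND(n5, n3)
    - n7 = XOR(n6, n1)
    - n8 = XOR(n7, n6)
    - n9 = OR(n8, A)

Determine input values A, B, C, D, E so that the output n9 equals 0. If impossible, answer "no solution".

A=0 B=1 C=0 D=1 E=1

n9 = OR(n8, A) must be 0, so both n8 = 0 and A = 0.
Check with A=0 B=1 C=0 D=1 E=1:
n1 = NAND(D, B) = NAND(1, 1) = 0
n2 = NAND(E, n1) = NAND(1, 0) = 1
n3 = AND(n2, C) = AND(1, 0) = 0
n4 = NOT(n3) = NOT 0 = 1
n5 = XOR(n4, n1) = XOR(1, 0) = 1
n6 = NAND(n5, n3) = NAND(1, 0) = 1
n7 = XOR(n6, n1) = XOR(1, 0) = 1
n8 = XOR(n7, n6) = XOR(1, 1) = 0
n9 = OR(n8, A) = OR(0, 0) = 0
So n9 = 0 as required.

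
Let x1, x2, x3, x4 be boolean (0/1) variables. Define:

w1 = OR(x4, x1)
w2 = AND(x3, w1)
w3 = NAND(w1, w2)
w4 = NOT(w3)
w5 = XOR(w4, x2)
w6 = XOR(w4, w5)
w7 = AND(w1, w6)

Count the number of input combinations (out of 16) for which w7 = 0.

10

w7 = AND(w1, w6) must be 0, so at least one of w1, w6 is 0.
Enumerating the 16 input combinations, 10 give w7 = 0 and 6 give w7 = 1.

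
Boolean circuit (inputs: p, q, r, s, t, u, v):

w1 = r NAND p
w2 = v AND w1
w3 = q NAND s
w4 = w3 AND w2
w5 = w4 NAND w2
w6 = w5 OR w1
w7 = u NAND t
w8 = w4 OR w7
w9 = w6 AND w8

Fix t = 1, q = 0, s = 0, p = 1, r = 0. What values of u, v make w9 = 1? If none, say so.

w9 = w6 AND w8 must be 1, so both w6 = 1 and w8 = 1.
w6 = w5 OR w1 must be 1, so at least one of w5, w1 is 1.
Check with t = 1, q = 0, s = 0, p = 1, r = 0 and u=1, v=1:
w1 = r NAND p = 0 NAND 1 = 1
w2 = v AND w1 = 1 AND 1 = 1
w3 = q NAND s = 0 NAND 0 = 1
w4 = w3 AND w2 = 1 AND 1 = 1
w5 = w4 NAND w2 = 1 NAND 1 = 0
w6 = w5 OR w1 = 0 OR 1 = 1
w7 = u NAND t = 1 NAND 1 = 0
w8 = w4 OR w7 = 1 OR 0 = 1
w9 = w6 AND w8 = 1 AND 1 = 1
So w9 = 1.

u=1 v=1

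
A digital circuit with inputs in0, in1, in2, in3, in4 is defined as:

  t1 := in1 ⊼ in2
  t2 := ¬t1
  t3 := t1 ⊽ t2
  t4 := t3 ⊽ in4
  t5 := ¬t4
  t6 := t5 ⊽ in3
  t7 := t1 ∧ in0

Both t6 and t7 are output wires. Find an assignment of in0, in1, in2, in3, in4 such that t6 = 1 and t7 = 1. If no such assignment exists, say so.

in0=1, in1=0, in2=1, in3=0, in4=0

Check with in0=1, in1=0, in2=1, in3=0, in4=0:
t1 = in1 ⊼ in2 = 0 ⊼ 1 = 1
t2 = ¬t1 = ¬1 = 0
t3 = t1 ⊽ t2 = 1 ⊽ 0 = 0
t4 = t3 ⊽ in4 = 0 ⊽ 0 = 1
t5 = ¬t4 = ¬1 = 0
t6 = t5 ⊽ in3 = 0 ⊽ 0 = 1
t7 = t1 ∧ in0 = 1 ∧ 1 = 1
So t6 = 1 and t7 = 1.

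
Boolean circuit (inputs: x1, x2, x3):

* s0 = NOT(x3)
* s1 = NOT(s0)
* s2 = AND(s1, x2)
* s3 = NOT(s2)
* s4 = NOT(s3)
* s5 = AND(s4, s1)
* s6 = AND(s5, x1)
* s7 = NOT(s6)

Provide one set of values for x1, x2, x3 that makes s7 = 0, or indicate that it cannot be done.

Check with x1=1, x2=1, x3=1:
s0 = NOT(x3) = NOT 1 = 0
s1 = NOT(s0) = NOT 0 = 1
s2 = AND(s1, x2) = AND(1, 1) = 1
s3 = NOT(s2) = NOT 1 = 0
s4 = NOT(s3) = NOT 0 = 1
s5 = AND(s4, s1) = AND(1, 1) = 1
s6 = AND(s5, x1) = AND(1, 1) = 1
s7 = NOT(s6) = NOT 1 = 0
So s7 = 0 as required.

x1=1, x2=1, x3=1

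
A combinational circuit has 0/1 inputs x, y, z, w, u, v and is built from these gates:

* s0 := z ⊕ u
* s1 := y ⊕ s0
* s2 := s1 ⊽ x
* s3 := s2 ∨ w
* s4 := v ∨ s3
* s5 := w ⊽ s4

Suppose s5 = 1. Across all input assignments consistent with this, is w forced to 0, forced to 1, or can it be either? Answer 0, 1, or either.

0

s5 = w ⊽ s4 must be 1, so both w = 0 and s4 = 0.
Every assignment with s5 = 1 has w = 0; there are 12 such assignment(s).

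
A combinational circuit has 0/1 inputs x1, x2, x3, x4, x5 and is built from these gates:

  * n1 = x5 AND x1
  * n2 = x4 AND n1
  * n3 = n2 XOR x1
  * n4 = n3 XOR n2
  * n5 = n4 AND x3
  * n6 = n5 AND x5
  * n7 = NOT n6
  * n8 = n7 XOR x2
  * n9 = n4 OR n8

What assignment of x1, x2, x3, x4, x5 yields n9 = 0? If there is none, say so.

x1=0, x2=1, x3=1, x4=1, x5=1

Check with x1=0, x2=1, x3=1, x4=1, x5=1:
n1 = x5 AND x1 = 1 AND 0 = 0
n2 = x4 AND n1 = 1 AND 0 = 0
n3 = n2 XOR x1 = 0 XOR 0 = 0
n4 = n3 XOR n2 = 0 XOR 0 = 0
n5 = n4 AND x3 = 0 AND 1 = 0
n6 = n5 AND x5 = 0 AND 1 = 0
n7 = NOT n6 = NOT 0 = 1
n8 = n7 XOR x2 = 1 XOR 1 = 0
n9 = n4 OR n8 = 0 OR 0 = 0
So n9 = 0 as required.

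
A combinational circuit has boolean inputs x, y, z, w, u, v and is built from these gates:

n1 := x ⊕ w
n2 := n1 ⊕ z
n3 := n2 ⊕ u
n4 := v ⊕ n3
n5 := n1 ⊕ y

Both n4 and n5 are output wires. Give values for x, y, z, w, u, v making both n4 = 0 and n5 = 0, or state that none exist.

Check with x=0, y=0, z=0, w=0, u=0, v=0:
n1 = x ⊕ w = 0 ⊕ 0 = 0
n2 = n1 ⊕ z = 0 ⊕ 0 = 0
n3 = n2 ⊕ u = 0 ⊕ 0 = 0
n4 = v ⊕ n3 = 0 ⊕ 0 = 0
n5 = n1 ⊕ y = 0 ⊕ 0 = 0
So n4 = 0 and n5 = 0.

x=0, y=0, z=0, w=0, u=0, v=0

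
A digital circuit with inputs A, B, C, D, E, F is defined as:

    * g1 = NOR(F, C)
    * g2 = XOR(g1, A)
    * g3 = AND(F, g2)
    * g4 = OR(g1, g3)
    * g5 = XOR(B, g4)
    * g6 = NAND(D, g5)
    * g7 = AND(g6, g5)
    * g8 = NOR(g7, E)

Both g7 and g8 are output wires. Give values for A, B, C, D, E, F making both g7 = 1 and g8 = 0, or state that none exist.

Check with A=0, B=0, C=0, D=0, E=1, F=0:
g1 = NOR(F, C) = NOR(0, 0) = 1
g2 = XOR(g1, A) = XOR(1, 0) = 1
g3 = AND(F, g2) = AND(0, 1) = 0
g4 = OR(g1, g3) = OR(1, 0) = 1
g5 = XOR(B, g4) = XOR(0, 1) = 1
g6 = NAND(D, g5) = NAND(0, 1) = 1
g7 = AND(g6, g5) = AND(1, 1) = 1
g8 = NOR(g7, E) = NOR(1, 1) = 0
So g7 = 1 and g8 = 0.

A=0, B=0, C=0, D=0, E=1, F=0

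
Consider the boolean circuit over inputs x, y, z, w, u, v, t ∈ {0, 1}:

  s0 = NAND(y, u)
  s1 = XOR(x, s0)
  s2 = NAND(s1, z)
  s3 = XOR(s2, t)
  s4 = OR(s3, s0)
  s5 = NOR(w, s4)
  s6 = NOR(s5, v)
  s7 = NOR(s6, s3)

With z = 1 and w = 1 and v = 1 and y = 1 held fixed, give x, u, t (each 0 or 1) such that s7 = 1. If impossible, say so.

Check with z = 1 and w = 1 and v = 1 and y = 1 and x=1, u=1, t=0:
s0 = NAND(y, u) = NAND(1, 1) = 0
s1 = XOR(x, s0) = XOR(1, 0) = 1
s2 = NAND(s1, z) = NAND(1, 1) = 0
s3 = XOR(s2, t) = XOR(0, 0) = 0
s4 = OR(s3, s0) = OR(0, 0) = 0
s5 = NOR(w, s4) = NOR(1, 0) = 0
s6 = NOR(s5, v) = NOR(0, 1) = 0
s7 = NOR(s6, s3) = NOR(0, 0) = 1
So s7 = 1.

x=1, u=1, t=0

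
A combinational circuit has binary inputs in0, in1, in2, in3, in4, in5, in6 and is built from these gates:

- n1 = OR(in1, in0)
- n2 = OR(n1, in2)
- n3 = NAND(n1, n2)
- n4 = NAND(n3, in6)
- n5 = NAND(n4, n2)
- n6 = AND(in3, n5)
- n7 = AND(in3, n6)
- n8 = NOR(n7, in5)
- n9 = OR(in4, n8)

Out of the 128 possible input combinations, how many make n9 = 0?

35

n9 = OR(in4, n8) must be 0, so both in4 = 0 and n8 = 0.
Enumerating the 128 input combinations, 35 give n9 = 0 and 93 give n9 = 1.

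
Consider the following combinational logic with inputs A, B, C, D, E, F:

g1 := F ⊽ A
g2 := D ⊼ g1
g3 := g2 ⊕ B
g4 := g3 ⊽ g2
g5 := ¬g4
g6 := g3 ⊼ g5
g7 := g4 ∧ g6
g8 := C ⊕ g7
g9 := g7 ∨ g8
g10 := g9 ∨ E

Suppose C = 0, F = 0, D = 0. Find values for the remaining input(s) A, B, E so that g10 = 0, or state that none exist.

g10 = g9 ∨ E must be 0, so both g9 = 0 and E = 0.
Check with C = 0, F = 0, D = 0 and A=0, B=0, E=0:
g1 = F ⊽ A = 0 ⊽ 0 = 1
g2 = D ⊼ g1 = 0 ⊼ 1 = 1
g3 = g2 ⊕ B = 1 ⊕ 0 = 1
g4 = g3 ⊽ g2 = 1 ⊽ 1 = 0
g5 = ¬g4 = ¬0 = 1
g6 = g3 ⊼ g5 = 1 ⊼ 1 = 0
g7 = g4 ∧ g6 = 0 ∧ 0 = 0
g8 = C ⊕ g7 = 0 ⊕ 0 = 0
g9 = g7 ∨ g8 = 0 ∨ 0 = 0
g10 = g9 ∨ E = 0 ∨ 0 = 0
So g10 = 0.

A=0, B=0, E=0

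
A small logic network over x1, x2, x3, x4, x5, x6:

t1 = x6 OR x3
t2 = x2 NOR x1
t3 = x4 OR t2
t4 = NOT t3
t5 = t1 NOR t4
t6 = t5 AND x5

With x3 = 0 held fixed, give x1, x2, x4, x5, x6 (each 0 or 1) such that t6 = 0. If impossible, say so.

Check with x3 = 0 and x1=0, x2=0, x4=0, x5=0, x6=1:
t1 = x6 OR x3 = 1 OR 0 = 1
t2 = x2 NOR x1 = 0 NOR 0 = 1
t3 = x4 OR t2 = 0 OR 1 = 1
t4 = NOT t3 = NOT 1 = 0
t5 = t1 NOR t4 = 1 NOR 0 = 0
t6 = t5 AND x5 = 0 AND 0 = 0
So t6 = 0.

x1=0, x2=0, x4=0, x5=0, x6=1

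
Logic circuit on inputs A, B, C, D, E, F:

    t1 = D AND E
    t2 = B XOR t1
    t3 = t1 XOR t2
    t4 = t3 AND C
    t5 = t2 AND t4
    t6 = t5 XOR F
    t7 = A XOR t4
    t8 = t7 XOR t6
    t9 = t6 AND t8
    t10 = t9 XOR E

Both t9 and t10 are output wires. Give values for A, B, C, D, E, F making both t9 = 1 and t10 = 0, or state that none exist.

A=0, B=1, C=0, D=0, E=1, F=1

Check with A=0, B=1, C=0, D=0, E=1, F=1:
t1 = D AND E = 0 AND 1 = 0
t2 = B XOR t1 = 1 XOR 0 = 1
t3 = t1 XOR t2 = 0 XOR 1 = 1
t4 = t3 AND C = 1 AND 0 = 0
t5 = t2 AND t4 = 1 AND 0 = 0
t6 = t5 XOR F = 0 XOR 1 = 1
t7 = A XOR t4 = 0 XOR 0 = 0
t8 = t7 XOR t6 = 0 XOR 1 = 1
t9 = t6 AND t8 = 1 AND 1 = 1
t10 = t9 XOR E = 1 XOR 1 = 0
So t9 = 1 and t10 = 0.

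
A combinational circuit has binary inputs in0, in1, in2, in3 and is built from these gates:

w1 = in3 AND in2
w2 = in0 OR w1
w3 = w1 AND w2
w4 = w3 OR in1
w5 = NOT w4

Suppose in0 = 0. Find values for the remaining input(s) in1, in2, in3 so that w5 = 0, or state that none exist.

in1=1 in2=0 in3=1

Check with in0 = 0 and in1=1, in2=0, in3=1:
w1 = in3 AND in2 = 1 AND 0 = 0
w2 = in0 OR w1 = 0 OR 0 = 0
w3 = w1 AND w2 = 0 AND 0 = 0
w4 = w3 OR in1 = 0 OR 1 = 1
w5 = NOT w4 = NOT 1 = 0
So w5 = 0.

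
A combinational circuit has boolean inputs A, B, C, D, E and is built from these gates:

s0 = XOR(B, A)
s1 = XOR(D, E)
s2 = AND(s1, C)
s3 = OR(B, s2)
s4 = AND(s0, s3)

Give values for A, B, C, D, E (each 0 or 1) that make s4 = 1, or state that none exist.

A=0, B=1, C=0, D=1, E=1

Check with A=0, B=1, C=0, D=1, E=1:
s0 = XOR(B, A) = XOR(1, 0) = 1
s1 = XOR(D, E) = XOR(1, 1) = 0
s2 = AND(s1, C) = AND(0, 0) = 0
s3 = OR(B, s2) = OR(1, 0) = 1
s4 = AND(s0, s3) = AND(1, 1) = 1
So s4 = 1 as required.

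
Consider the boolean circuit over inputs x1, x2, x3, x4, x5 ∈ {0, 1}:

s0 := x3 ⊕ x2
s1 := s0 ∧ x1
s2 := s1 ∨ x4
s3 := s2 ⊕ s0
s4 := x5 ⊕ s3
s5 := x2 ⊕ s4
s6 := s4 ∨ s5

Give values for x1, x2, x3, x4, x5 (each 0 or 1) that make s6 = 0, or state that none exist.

x1=0, x2=0, x3=1, x4=1, x5=0

s6 = s4 ∨ s5 must be 0, so both s4 = 0 and s5 = 0.
s4 = x5 ⊕ s3 must be 0, so x5 and s3 are equal.
s5 = x2 ⊕ s4 must be 0, so x2 and s4 are equal.
Check with x1=0, x2=0, x3=1, x4=1, x5=0:
s0 = x3 ⊕ x2 = 1 ⊕ 0 = 1
s1 = s0 ∧ x1 = 1 ∧ 0 = 0
s2 = s1 ∨ x4 = 0 ∨ 1 = 1
s3 = s2 ⊕ s0 = 1 ⊕ 1 = 0
s4 = x5 ⊕ s3 = 0 ⊕ 0 = 0
s5 = x2 ⊕ s4 = 0 ⊕ 0 = 0
s6 = s4 ∨ s5 = 0 ∨ 0 = 0
So s6 = 0 as required.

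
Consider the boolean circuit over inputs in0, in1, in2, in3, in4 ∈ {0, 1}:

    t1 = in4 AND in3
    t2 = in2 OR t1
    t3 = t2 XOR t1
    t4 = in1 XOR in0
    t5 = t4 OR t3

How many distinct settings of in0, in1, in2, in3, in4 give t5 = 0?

10

t5 = t4 OR t3 must be 0, so both t4 = 0 and t3 = 0.
t4 = in1 XOR in0 must be 0, so in1 and in0 are equal.
t3 = t2 XOR t1 must be 0, so t2 and t1 are equal.
Enumerating the 32 input combinations, 10 give t5 = 0 and 22 give t5 = 1.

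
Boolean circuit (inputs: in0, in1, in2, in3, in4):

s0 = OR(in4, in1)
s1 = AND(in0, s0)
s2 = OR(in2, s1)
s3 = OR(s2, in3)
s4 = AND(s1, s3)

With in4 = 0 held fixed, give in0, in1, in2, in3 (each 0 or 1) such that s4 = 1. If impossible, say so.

s4 = AND(s1, s3) must be 1, so both s1 = 1 and s3 = 1.
Check with in4 = 0 and in0=1, in1=1, in2=1, in3=1:
s0 = OR(in4, in1) = OR(0, 1) = 1
s1 = AND(in0, s0) = AND(1, 1) = 1
s2 = OR(in2, s1) = OR(1, 1) = 1
s3 = OR(s2, in3) = OR(1, 1) = 1
s4 = AND(s1, s3) = AND(1, 1) = 1
So s4 = 1.

in0=1, in1=1, in2=1, in3=1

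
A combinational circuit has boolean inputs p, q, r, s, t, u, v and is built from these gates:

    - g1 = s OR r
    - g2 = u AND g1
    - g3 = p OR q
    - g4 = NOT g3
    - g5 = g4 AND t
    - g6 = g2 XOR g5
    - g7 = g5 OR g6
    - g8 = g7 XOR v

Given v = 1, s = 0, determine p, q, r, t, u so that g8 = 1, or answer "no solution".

p=1, q=1, r=0, t=1, u=0

g8 = g7 XOR v must be 1, so g7 and v differ.
Check with v = 1, s = 0 and p=1, q=1, r=0, t=1, u=0:
g1 = s OR r = 0 OR 0 = 0
g2 = u AND g1 = 0 AND 0 = 0
g3 = p OR q = 1 OR 1 = 1
g4 = NOT g3 = NOT 1 = 0
g5 = g4 AND t = 0 AND 1 = 0
g6 = g2 XOR g5 = 0 XOR 0 = 0
g7 = g5 OR g6 = 0 OR 0 = 0
g8 = g7 XOR v = 0 XOR 1 = 1
So g8 = 1.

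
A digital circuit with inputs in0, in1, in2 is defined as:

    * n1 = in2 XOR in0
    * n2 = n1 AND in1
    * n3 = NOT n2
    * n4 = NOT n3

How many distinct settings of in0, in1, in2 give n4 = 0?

n4 = NOT n3 must be 0, so n3 = 1.
n3 = NOT n2 must be 1, so n2 = 0.
n2 = n1 AND in1 must be 0, so at least one of n1, in1 is 0.
Enumerating the 8 input combinations, 6 give n4 = 0 and 2 give n4 = 1.

6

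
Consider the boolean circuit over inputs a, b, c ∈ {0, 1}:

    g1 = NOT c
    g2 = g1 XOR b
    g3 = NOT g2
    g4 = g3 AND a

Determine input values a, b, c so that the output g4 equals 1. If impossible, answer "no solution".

g4 = g3 AND a must be 1, so both g3 = 1 and a = 1.
g3 = NOT g2 must be 1, so g2 = 0.
g2 = g1 XOR b must be 0, so g1 and b are equal.
Check with a=1, b=0, c=1:
g1 = NOT c = NOT 1 = 0
g2 = g1 XOR b = 0 XOR 0 = 0
g3 = NOT g2 = NOT 0 = 1
g4 = g3 AND a = 1 AND 1 = 1
So g4 = 1 as required.

a=1, b=0, c=1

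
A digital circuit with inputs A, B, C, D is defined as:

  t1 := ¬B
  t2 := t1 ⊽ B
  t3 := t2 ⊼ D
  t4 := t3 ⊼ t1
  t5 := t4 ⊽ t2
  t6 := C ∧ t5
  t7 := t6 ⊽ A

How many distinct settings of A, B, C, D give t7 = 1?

t7 = t6 ⊽ A must be 1, so both t6 = 0 and A = 0.
t6 = C ∧ t5 must be 0, so at least one of C, t5 is 0.
Enumerating the 16 input combinations, 6 give t7 = 1 and 10 give t7 = 0.

6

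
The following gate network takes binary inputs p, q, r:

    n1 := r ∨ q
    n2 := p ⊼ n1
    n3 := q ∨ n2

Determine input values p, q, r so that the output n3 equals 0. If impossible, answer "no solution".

p=1, q=0, r=1

Check with p=1, q=0, r=1:
n1 = r ∨ q = 1 ∨ 0 = 1
n2 = p ⊼ n1 = 1 ⊼ 1 = 0
n3 = q ∨ n2 = 0 ∨ 0 = 0
So n3 = 0 as required.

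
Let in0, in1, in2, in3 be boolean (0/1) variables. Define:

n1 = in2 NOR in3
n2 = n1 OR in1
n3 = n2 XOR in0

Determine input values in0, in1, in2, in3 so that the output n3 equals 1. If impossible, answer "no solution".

n3 = n2 XOR in0 must be 1, so n2 and in0 differ.
Check with in0=0, in1=1, in2=1, in3=1:
n1 = in2 NOR in3 = 1 NOR 1 = 0
n2 = n1 OR in1 = 0 OR 1 = 1
n3 = n2 XOR in0 = 1 XOR 0 = 1
So n3 = 1 as required.

in0=0, in1=1, in2=1, in3=1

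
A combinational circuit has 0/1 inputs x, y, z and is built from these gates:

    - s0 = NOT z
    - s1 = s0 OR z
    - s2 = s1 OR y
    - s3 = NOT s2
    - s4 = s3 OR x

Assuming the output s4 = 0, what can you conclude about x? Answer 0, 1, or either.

0

s4 = s3 OR x must be 0, so both s3 = 0 and x = 0.
s3 = NOT s2 must be 0, so s2 = 1.
s2 = s1 OR y must be 1, so at least one of s1, y is 1.
Every assignment with s4 = 0 has x = 0; there are 4 such assignment(s).
  x=0, y=0, z=0
  x=0, y=0, z=1
  x=0, y=1, z=0
  x=0, y=1, z=1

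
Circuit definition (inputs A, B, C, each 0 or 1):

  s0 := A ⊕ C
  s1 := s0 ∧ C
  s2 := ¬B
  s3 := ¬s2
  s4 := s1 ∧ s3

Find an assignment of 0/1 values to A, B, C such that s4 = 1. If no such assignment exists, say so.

A=0, B=1, C=1

Check with A=0, B=1, C=1:
s0 = A ⊕ C = 0 ⊕ 1 = 1
s1 = s0 ∧ C = 1 ∧ 1 = 1
s2 = ¬B = ¬1 = 0
s3 = ¬s2 = ¬0 = 1
s4 = s1 ∧ s3 = 1 ∧ 1 = 1
So s4 = 1 as required.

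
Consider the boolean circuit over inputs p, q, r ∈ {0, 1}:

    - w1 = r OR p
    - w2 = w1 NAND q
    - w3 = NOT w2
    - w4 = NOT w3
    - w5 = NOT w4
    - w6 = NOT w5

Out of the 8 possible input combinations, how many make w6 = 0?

3

w6 = NOT w5 must be 0, so w5 = 1.
Enumerating the 8 input combinations, 3 give w6 = 0 and 5 give w6 = 1.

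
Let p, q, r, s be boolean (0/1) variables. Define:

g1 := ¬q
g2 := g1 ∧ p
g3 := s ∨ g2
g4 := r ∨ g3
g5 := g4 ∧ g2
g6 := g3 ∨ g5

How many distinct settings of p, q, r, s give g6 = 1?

g6 = g3 ∨ g5 must be 1, so at least one of g3, g5 is 1.
Enumerating the 16 input combinations, 10 give g6 = 1 and 6 give g6 = 0.

10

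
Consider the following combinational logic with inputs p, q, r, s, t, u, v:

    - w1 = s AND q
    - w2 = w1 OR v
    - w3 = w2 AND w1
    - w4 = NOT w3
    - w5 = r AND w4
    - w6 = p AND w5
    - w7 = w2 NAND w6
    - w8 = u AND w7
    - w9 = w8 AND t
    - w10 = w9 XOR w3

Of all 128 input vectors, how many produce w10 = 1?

w10 = w9 XOR w3 must be 1, so w9 and w3 differ.
Enumerating the 128 input combinations, 45 give w10 = 1 and 83 give w10 = 0.

45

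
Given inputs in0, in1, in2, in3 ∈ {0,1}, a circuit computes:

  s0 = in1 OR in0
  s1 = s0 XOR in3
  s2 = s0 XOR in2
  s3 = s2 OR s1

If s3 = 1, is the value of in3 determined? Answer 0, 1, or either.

Both values of in3 occur among assignments with s3 = 1:
  in3=0: in0=0, in1=0, in2=1, in3=0
  in3=1: in0=0, in1=0, in2=0, in3=1

either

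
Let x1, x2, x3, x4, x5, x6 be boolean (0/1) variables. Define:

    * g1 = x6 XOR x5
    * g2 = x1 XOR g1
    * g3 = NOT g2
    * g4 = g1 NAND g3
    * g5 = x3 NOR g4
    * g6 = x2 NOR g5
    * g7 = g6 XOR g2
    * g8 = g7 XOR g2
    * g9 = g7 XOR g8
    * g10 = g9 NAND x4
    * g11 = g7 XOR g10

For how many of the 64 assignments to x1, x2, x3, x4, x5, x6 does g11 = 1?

36

g11 = g7 XOR g10 must be 1, so g7 and g10 differ.
Enumerating the 64 input combinations, 36 give g11 = 1 and 28 give g11 = 0.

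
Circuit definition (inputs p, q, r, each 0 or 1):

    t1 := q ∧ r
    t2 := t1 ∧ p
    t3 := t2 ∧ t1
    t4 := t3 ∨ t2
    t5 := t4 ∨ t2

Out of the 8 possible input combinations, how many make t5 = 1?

t5 = t4 ∨ t2 must be 1, so at least one of t4, t2 is 1.
Satisfying assignments:
  p=1, q=1, r=1

1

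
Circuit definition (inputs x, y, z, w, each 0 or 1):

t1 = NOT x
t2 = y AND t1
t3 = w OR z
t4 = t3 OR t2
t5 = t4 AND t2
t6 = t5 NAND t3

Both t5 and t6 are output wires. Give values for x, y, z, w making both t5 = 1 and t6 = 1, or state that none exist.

Check with x=0, y=1, z=0, w=0:
t1 = NOT x = NOT 0 = 1
t2 = y AND t1 = 1 AND 1 = 1
t3 = w OR z = 0 OR 0 = 0
t4 = t3 OR t2 = 0 OR 1 = 1
t5 = t4 AND t2 = 1 AND 1 = 1
t6 = t5 NAND t3 = 1 NAND 0 = 1
So t5 = 1 and t6 = 1.

x=0, y=1, z=0, w=0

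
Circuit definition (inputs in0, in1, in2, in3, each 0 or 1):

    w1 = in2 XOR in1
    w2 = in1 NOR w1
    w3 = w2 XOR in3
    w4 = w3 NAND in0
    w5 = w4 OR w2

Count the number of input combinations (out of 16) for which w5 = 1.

13

w5 = w4 OR w2 must be 1, so at least one of w4, w2 is 1.
Enumerating the 16 input combinations, 13 give w5 = 1 and 3 give w5 = 0.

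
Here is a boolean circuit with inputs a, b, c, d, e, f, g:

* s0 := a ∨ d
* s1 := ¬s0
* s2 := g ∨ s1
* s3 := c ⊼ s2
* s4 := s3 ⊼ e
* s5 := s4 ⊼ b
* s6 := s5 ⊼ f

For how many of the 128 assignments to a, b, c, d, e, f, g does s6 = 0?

43

s6 = s5 ⊼ f must be 0, so both s5 = 1 and f = 1.
s5 = s4 ⊼ b must be 1, so at least one of s4, b is 0.
Enumerating the 128 input combinations, 43 give s6 = 0 and 85 give s6 = 1.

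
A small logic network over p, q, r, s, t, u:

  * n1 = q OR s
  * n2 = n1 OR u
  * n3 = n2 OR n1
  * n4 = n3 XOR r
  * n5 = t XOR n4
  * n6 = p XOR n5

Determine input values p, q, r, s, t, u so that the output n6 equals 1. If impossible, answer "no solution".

n6 = p XOR n5 must be 1, so p and n5 differ.
Check with p=0, q=0, r=0, s=1, t=0, u=0:
n1 = q OR s = 0 OR 1 = 1
n2 = n1 OR u = 1 OR 0 = 1
n3 = n2 OR n1 = 1 OR 1 = 1
n4 = n3 XOR r = 1 XOR 0 = 1
n5 = t XOR n4 = 0 XOR 1 = 1
n6 = p XOR n5 = 0 XOR 1 = 1
So n6 = 1 as required.

p=0, q=0, r=0, s=1, t=0, u=0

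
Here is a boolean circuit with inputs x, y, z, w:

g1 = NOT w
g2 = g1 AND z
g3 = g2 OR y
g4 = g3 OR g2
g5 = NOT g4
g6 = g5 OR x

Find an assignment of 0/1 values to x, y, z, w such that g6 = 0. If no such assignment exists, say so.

g6 = g5 OR x must be 0, so both g5 = 0 and x = 0.
Check with x=0, y=1, z=1, w=1:
g1 = NOT w = NOT 1 = 0
g2 = g1 AND z = 0 AND 1 = 0
g3 = g2 OR y = 0 OR 1 = 1
g4 = g3 OR g2 = 1 OR 0 = 1
g5 = NOT g4 = NOT 1 = 0
g6 = g5 OR x = 0 OR 0 = 0
So g6 = 0 as required.

x=0, y=1, z=1, w=1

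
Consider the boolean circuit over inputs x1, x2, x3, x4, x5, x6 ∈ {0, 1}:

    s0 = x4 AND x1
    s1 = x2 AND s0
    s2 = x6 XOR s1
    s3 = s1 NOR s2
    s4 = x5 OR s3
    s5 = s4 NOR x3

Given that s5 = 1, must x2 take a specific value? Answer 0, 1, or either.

either

Both values of x2 occur among assignments with s5 = 1:
  x2=0: x1=0, x2=0, x3=0, x4=0, x5=0, x6=1
  x2=1: x1=0, x2=1, x3=0, x4=0, x5=0, x6=1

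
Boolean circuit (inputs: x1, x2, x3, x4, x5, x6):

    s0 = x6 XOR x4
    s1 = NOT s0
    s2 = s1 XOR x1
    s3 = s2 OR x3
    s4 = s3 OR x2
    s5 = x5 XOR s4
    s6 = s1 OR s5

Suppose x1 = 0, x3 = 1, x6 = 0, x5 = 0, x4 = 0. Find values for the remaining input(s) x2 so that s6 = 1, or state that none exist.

s6 = s1 OR s5 must be 1, so at least one of s1, s5 is 1.
Check with x1 = 0, x3 = 1, x6 = 0, x5 = 0, x4 = 0 and x2=0:
s0 = x6 XOR x4 = 0 XOR 0 = 0
s1 = NOT s0 = NOT 0 = 1
s2 = s1 XOR x1 = 1 XOR 0 = 1
s3 = s2 OR x3 = 1 OR 1 = 1
s4 = s3 OR x2 = 1 OR 0 = 1
s5 = x5 XOR s4 = 0 XOR 1 = 1
s6 = s1 OR s5 = 1 OR 1 = 1
So s6 = 1.

x2=0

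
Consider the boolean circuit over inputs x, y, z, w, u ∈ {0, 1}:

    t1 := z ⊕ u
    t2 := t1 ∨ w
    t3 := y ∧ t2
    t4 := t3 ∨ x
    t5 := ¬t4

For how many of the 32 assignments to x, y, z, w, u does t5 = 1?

t5 = ¬t4 must be 1, so t4 = 0.
Enumerating the 32 input combinations, 10 give t5 = 1 and 22 give t5 = 0.

10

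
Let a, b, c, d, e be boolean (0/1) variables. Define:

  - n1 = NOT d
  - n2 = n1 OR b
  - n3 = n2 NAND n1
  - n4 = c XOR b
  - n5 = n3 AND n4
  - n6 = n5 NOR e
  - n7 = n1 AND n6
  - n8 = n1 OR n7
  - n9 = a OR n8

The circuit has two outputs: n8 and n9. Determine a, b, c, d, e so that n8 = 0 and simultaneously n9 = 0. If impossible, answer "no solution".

Check with a=0, b=0, c=1, d=1, e=0:
n1 = NOT d = NOT 1 = 0
n2 = n1 OR b = 0 OR 0 = 0
n3 = n2 NAND n1 = 0 NAND 0 = 1
n4 = c XOR b = 1 XOR 0 = 1
n5 = n3 AND n4 = 1 AND 1 = 1
n6 = n5 NOR e = 1 NOR 0 = 0
n7 = n1 AND n6 = 0 AND 0 = 0
n8 = n1 OR n7 = 0 OR 0 = 0
n9 = a OR n8 = 0 OR 0 = 0
So n8 = 0 and n9 = 0.

a=0, b=0, c=1, d=1, e=0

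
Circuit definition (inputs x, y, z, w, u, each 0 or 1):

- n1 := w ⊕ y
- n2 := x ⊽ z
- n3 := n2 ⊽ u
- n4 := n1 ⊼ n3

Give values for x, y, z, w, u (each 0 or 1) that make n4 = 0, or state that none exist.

n4 = n1 ⊼ n3 must be 0, so both n1 = 1 and n3 = 1.
n1 = w ⊕ y must be 1, so w and y differ.
n3 = n2 ⊽ u must be 1, so both n2 = 0 and u = 0.
Check with x=1, y=0, z=0, w=1, u=0:
n1 = w ⊕ y = 1 ⊕ 0 = 1
n2 = x ⊽ z = 1 ⊽ 0 = 0
n3 = n2 ⊽ u = 0 ⊽ 0 = 1
n4 = n1 ⊼ n3 = 1 ⊼ 1 = 0
So n4 = 0 as required.

x=1, y=0, z=0, w=1, u=0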